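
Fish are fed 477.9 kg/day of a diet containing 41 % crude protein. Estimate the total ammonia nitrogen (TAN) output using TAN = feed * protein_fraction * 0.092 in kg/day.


Protein in feed = 477.9 * 41/100 = 195.939 kg/day
TAN = protein * 0.092 = 195.939 * 0.092 = 18.026388 kg/day

18.026388 kg/day


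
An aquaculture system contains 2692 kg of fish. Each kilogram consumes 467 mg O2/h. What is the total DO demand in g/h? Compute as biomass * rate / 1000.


Total O2 consumption (mg/h) = 2692 kg * 467 mg/(kg*h) = 1257164 mg/h
Convert to g/h: 1257164 / 1000 = 1257.164 g/h

1257.164 g/h


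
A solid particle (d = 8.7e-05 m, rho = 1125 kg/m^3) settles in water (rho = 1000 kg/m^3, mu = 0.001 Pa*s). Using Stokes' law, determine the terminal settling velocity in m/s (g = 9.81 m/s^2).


Density difference: rho_p - rho_f = 1125 - 1000 = 125 kg/m^3
d^2 = (8.7e-05)^2 = 7.569e-09 m^2
Numerator = (rho_p - rho_f) * g * d^2 = 125 * 9.81 * 7.569e-09 = 9.2814862e-06
Denominator = 18 * mu = 18 * 0.001 = 0.018
v_s = 9.2814862e-06 / 0.018 = 5.15638e-04 m/s
Check: Re = rho_f * v_s * d / mu = 1000 * 5.15638e-04 * 8.7e-05 / 0.001 = 0.0449 < 1, so Stokes' law applies.

5.15638e-04 m/s


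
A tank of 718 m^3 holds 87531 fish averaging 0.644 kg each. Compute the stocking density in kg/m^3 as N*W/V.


Total biomass = 87531 fish * 0.644 kg = 56369.964 kg
Density = total biomass / volume = 56369.964 / 718 = 78.5097 kg/m^3

78.5097 kg/m^3


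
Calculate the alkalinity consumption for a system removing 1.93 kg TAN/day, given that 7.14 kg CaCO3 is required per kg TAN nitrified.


Alkalinity factor: 7.14 kg CaCO3 consumed per kg TAN nitrified
alk = 1.93 kg TAN * 7.14 = 13.7802 kg CaCO3/day

13.7802 kg CaCO3/day


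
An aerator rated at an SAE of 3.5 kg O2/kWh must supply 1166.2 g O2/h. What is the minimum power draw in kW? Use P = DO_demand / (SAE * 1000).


SAE in g O2/kWh = 3.5 * 1000 = 3500 g/kWh
P = DO_demand / SAE_g = 1166.2 / 3500 = 0.3332 kW

0.3332 kW


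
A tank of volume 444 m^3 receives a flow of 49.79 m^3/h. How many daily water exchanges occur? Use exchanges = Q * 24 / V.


Daily flow volume = 49.79 m^3/h * 24 h = 1194.96 m^3/day
Exchanges = daily flow / tank volume = 1194.96 / 444 = 2.69135 exchanges/day

2.69135 exchanges/day


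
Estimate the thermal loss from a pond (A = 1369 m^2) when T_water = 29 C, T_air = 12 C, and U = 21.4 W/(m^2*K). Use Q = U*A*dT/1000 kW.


Temperature difference dT = 29 - 12 = 17 K
Heat loss (W) = U * A * dT = 21.4 * 1369 * 17 = 498042.2 W
Convert to kW: 498042.2 / 1000 = 498.0422 kW

498.0422 kW


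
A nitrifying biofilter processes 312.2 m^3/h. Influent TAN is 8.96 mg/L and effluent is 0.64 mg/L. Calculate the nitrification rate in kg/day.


Concentration drop: TAN_in - TAN_out = 8.96 - 0.64 = 8.32 mg/L
Hourly TAN removed = Q * dTAN = 312.2 m^3/h * 8.32 mg/L = 2597.504 g/h  (m^3/h * mg/L = g/h)
Daily TAN removed = 2597.504 * 24 = 62340.096 g/day
Convert to kg/day: 62340.096 / 1000 = 62.340096 kg/day

62.340096 kg/day


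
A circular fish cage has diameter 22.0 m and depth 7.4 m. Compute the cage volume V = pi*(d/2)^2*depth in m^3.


r = d/2 = 22.0/2 = 11 m
Base area = pi*r^2 = pi*11^2 = 380.13271 m^2
Volume = 380.13271 * 7.4 = 2812.98 m^3

2812.98 m^3


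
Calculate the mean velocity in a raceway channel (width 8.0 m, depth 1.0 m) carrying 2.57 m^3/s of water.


Cross-sectional area = W * d = 8.0 * 1.0 = 8 m^2
Velocity = Q / A = 2.57 / 8 = 0.32125 m/s

0.32125 m/s


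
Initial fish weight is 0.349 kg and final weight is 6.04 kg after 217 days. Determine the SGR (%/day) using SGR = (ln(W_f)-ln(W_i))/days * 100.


ln(W_f) = ln(6.04) = 1.798404
ln(W_i) = ln(0.349) = -1.0526834
ln(W_f) - ln(W_i) = 1.798404 - -1.0526834 = 2.8510874
SGR = 2.8510874 / 217 * 100 = 1.31387 %/day

1.31387 %/day


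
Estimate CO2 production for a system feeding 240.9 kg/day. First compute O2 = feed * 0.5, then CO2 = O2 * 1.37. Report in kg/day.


O2 = 240.9 * 0.5 = 120.45
CO2 = 120.45 * 1.37 = 165.0165

165.0165 kg/day


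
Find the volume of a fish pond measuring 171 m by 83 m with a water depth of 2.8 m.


Base area = L * W = 171 * 83 = 14193 m^2
Volume = area * depth = 14193 * 2.8 = 39740.4 m^3

39740.4 m^3


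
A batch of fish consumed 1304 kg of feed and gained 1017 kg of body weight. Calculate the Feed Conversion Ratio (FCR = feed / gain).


FCR = feed consumed / weight gained
FCR = 1304 kg / 1017 kg = 1.2822

1.2822


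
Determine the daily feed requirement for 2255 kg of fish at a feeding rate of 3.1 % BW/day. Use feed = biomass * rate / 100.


Feeding rate fraction = 3.1% / 100 = 0.031
Daily feed = 2255 kg * 0.031 = 69.905 kg/day

69.905 kg/day


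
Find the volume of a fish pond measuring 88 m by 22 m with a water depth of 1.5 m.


Base area = L * W = 88 * 22 = 1936 m^2
Volume = area * depth = 1936 * 1.5 = 2904 m^3

2904 m^3


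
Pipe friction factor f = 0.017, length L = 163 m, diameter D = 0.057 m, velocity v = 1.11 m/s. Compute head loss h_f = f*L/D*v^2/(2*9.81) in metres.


v^2 = 1.11^2 = 1.2321 m^2/s^2
L/D = 163/0.057 = 2859.6491
h_f = f*(L/D)*v^2/(2g) = 0.017 * 2859.6491 * 1.2321 / 19.62 = 3.05287 m

3.05287 m


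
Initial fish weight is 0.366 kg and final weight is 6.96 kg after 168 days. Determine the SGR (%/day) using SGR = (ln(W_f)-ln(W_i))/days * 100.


ln(W_f) = ln(6.96) = 1.9401795
ln(W_i) = ln(0.366) = -1.0051219
ln(W_f) - ln(W_i) = 1.9401795 - -1.0051219 = 2.9453014
SGR = 2.9453014 / 168 * 100 = 1.75316 %/day

1.75316 %/day


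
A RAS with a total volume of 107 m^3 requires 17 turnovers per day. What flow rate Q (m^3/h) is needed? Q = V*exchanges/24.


Daily recirculation volume = 107 m^3 * 17 = 1819 m^3/day
Flow rate Q = daily volume / 24 h = 1819 / 24 = 75.7917 m^3/h

75.7917 m^3/h


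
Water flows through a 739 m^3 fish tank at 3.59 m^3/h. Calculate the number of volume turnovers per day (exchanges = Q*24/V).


Daily flow volume = 3.59 m^3/h * 24 h = 86.16 m^3/day
Exchanges = daily flow / tank volume = 86.16 / 739 = 0.11659 exchanges/day

0.11659 exchanges/day


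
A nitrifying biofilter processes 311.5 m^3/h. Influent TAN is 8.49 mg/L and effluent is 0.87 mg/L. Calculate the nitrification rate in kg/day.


Concentration drop: TAN_in - TAN_out = 8.49 - 0.87 = 7.62 mg/L
Hourly TAN removed = Q * dTAN = 311.5 m^3/h * 7.62 mg/L = 2373.63 g/h  (m^3/h * mg/L = g/h)
Daily TAN removed = 2373.63 * 24 = 56967.12 g/day
Convert to kg/day: 56967.12 / 1000 = 56.96712 kg/day

56.96712 kg/day


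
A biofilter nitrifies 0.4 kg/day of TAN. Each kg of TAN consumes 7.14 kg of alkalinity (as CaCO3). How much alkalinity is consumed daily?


Alkalinity factor: 7.14 kg CaCO3 consumed per kg TAN nitrified
alk = 0.4 kg TAN * 7.14 = 2.856 kg CaCO3/day

2.856 kg CaCO3/day


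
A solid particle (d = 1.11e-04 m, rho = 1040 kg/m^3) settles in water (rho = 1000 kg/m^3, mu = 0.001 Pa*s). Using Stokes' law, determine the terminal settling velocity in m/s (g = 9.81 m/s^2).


Density difference: rho_p - rho_f = 1040 - 1000 = 40 kg/m^3
d^2 = (1.11e-04)^2 = 1.2321e-08 m^2
Numerator = (rho_p - rho_f) * g * d^2 = 40 * 9.81 * 1.2321e-08 = 4.8347604e-06
Denominator = 18 * mu = 18 * 0.001 = 0.018
v_s = 4.8347604e-06 / 0.018 = 2.68598e-04 m/s
Check: Re = rho_f * v_s * d / mu = 1000 * 2.68598e-04 * 1.11e-04 / 0.001 = 0.0298 < 1, so Stokes' law applies.

2.68598e-04 m/s


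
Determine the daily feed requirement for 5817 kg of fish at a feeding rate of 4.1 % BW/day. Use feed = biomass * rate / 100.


Feeding rate fraction = 4.1% / 100 = 0.041
Daily feed = 5817 kg * 0.041 = 238.497 kg/day

238.497 kg/day


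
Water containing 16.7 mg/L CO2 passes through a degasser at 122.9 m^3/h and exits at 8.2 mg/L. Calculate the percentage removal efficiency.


CO2_out / CO2_in = 8.2 / 16.7 = 0.49101796
Fraction remaining = 0.49101796
efficiency = (1 - 0.49101796) * 100 = 50.8982 %

50.8982 %


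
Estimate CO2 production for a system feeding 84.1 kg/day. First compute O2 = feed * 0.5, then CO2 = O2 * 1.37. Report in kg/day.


O2 = 84.1 * 0.5 = 42.05
CO2 = 42.05 * 1.37 = 57.6085

57.6085 kg/day


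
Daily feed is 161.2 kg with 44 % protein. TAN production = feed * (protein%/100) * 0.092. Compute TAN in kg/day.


Protein in feed = 161.2 * 44/100 = 70.928 kg/day
TAN = protein * 0.092 = 70.928 * 0.092 = 6.525376 kg/day

6.525376 kg/day


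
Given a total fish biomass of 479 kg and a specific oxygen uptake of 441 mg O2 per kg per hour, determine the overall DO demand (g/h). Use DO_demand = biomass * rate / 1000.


Total O2 consumption (mg/h) = 479 kg * 441 mg/(kg*h) = 211239 mg/h
Convert to g/h: 211239 / 1000 = 211.239 g/h

211.239 g/h


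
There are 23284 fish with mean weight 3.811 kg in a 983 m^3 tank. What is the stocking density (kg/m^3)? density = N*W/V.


Total biomass = 23284 fish * 3.811 kg = 88735.324 kg
Density = total biomass / volume = 88735.324 / 983 = 90.2699 kg/m^3

90.2699 kg/m^3


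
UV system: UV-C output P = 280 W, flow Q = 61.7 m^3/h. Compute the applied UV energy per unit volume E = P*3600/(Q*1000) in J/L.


Energy delivered per hour = 280 W * 3600 s = 1008000 J/h
Volume treated per hour = 61.7 m^3/h * 1000 = 61700 L/h
dose = 1008000 / 61700 = 16.3371 J/L

16.3371 J/L


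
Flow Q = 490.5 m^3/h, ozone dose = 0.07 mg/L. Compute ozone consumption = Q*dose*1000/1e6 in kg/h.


O3 demand (mg/h) = Q * dose * 1000 = 490.5 * 0.07 * 1000 = 34335 mg/h
Convert mg to kg: 34335 / 1e6 = 0.034335 kg/h

0.034335 kg/h


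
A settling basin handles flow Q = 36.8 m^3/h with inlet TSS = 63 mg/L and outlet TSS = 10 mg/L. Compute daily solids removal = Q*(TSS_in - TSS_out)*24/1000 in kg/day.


Concentration drop: TSS_in - TSS_out = 63 - 10 = 53 mg/L
Hourly solids removed = Q * dTSS = 36.8 m^3/h * 53 mg/L = 1950.4 g/h  (m^3/h * mg/L = g/h)
Daily solids removed = 1950.4 * 24 = 46809.6 g/day
Convert g to kg: 46809.6 / 1000 = 46.8096 kg/day

46.8096 kg/day


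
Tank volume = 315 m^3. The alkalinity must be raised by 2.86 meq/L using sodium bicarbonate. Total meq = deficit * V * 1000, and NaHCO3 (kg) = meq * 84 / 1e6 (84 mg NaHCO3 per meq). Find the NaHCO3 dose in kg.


Tank volume in L = 315 m^3 * 1000 = 315000 L
Total meq required = 2.86 meq/L * 315000 L = 900900 meq
NaHCO3 mass = 900900 meq * 84 mg/meq / 1e6 = 75.6756 kg

75.6756 kg


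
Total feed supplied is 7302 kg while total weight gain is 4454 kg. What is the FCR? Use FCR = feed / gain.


FCR = feed consumed / weight gained
FCR = 7302 kg / 4454 kg = 1.63943

1.63943


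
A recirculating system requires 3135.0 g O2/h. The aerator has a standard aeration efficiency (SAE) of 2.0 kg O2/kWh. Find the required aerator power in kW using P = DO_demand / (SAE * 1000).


SAE in g O2/kWh = 2.0 * 1000 = 2000 g/kWh
P = DO_demand / SAE_g = 3135.0 / 2000 = 1.5675 kW

1.5675 kW


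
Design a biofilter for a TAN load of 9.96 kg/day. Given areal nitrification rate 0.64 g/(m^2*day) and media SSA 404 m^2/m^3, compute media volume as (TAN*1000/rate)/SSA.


A = 9.96*1000 / 0.64 = 15562.5 m^2
V = 15562.5 / 404 = 38.521

38.521 m^3


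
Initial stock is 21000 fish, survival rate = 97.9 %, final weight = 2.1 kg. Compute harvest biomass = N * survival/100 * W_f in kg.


Survivors = 21000 * 97.9/100 = 20559 fish
Harvest biomass = survivors * W_f = 20559 * 2.1 = 43173.9 kg

43173.9 kg


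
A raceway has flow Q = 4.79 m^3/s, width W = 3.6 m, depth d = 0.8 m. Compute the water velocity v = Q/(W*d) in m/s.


Cross-sectional area = W * d = 3.6 * 0.8 = 2.88 m^2
Velocity = Q / A = 4.79 / 2.88 = 1.66319 m/s

1.66319 m/s


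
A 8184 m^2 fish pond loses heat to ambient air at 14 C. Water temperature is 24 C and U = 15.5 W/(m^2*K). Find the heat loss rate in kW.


Temperature difference dT = 24 - 14 = 10 K
Heat loss (W) = U * A * dT = 15.5 * 8184 * 10 = 1268520 W
Convert to kW: 1268520 / 1000 = 1268.52 kW

1268.52 kW


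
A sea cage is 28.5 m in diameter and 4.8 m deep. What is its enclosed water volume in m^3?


r = d/2 = 28.5/2 = 14.25 m
Base area = pi*r^2 = pi*14.25^2 = 637.93966 m^2
Volume = 637.93966 * 4.8 = 3062.11 m^3

3062.11 m^3


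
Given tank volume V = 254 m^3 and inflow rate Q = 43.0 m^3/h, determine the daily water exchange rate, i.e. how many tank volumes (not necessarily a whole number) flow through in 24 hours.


Daily flow volume = 43.0 m^3/h * 24 h = 1032 m^3/day
Exchanges = daily flow / tank volume = 1032 / 254 = 4.06299 exchanges/day

4.06299 exchanges/day


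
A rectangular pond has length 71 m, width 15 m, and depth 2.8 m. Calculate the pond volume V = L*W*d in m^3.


Base area = L * W = 71 * 15 = 1065 m^2
Volume = area * depth = 1065 * 2.8 = 2982 m^3

2982 m^3


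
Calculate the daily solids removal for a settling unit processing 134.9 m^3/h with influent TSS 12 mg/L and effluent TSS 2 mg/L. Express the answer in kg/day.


Concentration drop: TSS_in - TSS_out = 12 - 2 = 10 mg/L
Hourly solids removed = Q * dTSS = 134.9 m^3/h * 10 mg/L = 1349 g/h  (m^3/h * mg/L = g/h)
Daily solids removed = 1349 * 24 = 32376 g/day
Convert g to kg: 32376 / 1000 = 32.376 kg/day

32.376 kg/day


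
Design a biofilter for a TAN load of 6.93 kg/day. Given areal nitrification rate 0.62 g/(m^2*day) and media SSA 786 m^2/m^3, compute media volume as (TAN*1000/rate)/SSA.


A = 6.93*1000 / 0.62 = 11177.419 m^2
V = 11177.419 / 786 = 14.2206

14.2206 m^3


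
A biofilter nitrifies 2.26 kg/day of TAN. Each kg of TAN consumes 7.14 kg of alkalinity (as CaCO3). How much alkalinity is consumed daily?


Alkalinity factor: 7.14 kg CaCO3 consumed per kg TAN nitrified
alk = 2.26 kg TAN * 7.14 = 16.1364 kg CaCO3/day

16.1364 kg CaCO3/day


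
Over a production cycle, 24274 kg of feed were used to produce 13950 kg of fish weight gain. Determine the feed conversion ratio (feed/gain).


FCR = feed consumed / weight gained
FCR = 24274 kg / 13950 kg = 1.74007

1.74007


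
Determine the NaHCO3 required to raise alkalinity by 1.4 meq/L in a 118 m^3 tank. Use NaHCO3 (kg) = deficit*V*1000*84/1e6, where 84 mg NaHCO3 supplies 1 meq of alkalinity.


Tank volume in L = 118 m^3 * 1000 = 118000 L
Total meq required = 1.4 meq/L * 118000 L = 165200 meq
NaHCO3 mass = 165200 meq * 84 mg/meq / 1e6 = 13.8768 kg

13.8768 kg


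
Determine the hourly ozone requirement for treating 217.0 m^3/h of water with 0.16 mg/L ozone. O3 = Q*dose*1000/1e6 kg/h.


O3 demand (mg/h) = Q * dose * 1000 = 217.0 * 0.16 * 1000 = 34720 mg/h
Convert mg to kg: 34720 / 1e6 = 0.03472 kg/h

0.03472 kg/h


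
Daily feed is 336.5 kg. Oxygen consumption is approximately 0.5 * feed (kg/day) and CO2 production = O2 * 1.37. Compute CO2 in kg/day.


O2 = 336.5 * 0.5 = 168.25
CO2 = 168.25 * 1.37 = 230.5025

230.5025 kg/day


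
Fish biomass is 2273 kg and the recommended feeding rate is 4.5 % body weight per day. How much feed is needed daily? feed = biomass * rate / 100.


Feeding rate fraction = 4.5% / 100 = 0.045
Daily feed = 2273 kg * 0.045 = 102.285 kg/day

102.285 kg/day


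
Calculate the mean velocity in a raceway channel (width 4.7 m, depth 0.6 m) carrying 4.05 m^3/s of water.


Cross-sectional area = W * d = 4.7 * 0.6 = 2.82 m^2
Velocity = Q / A = 4.05 / 2.82 = 1.43617 m/s

1.43617 m/s


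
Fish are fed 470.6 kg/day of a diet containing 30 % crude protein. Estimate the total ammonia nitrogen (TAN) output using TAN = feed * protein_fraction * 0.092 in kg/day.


Protein in feed = 470.6 * 30/100 = 141.18 kg/day
TAN = protein * 0.092 = 141.18 * 0.092 = 12.98856 kg/day

12.98856 kg/day


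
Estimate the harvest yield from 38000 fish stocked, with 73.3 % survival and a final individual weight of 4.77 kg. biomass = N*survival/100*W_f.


Survivors = 38000 * 73.3/100 = 27854 fish
Harvest biomass = survivors * W_f = 27854 * 4.77 = 132863.58 kg

132863.58 kg


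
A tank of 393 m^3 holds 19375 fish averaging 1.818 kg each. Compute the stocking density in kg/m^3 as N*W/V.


Total biomass = 19375 fish * 1.818 kg = 35223.75 kg
Density = total biomass / volume = 35223.75 / 393 = 89.6279 kg/m^3

89.6279 kg/m^3


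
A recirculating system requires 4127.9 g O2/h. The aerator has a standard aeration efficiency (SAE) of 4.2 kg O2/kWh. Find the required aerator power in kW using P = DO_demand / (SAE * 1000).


SAE in g O2/kWh = 4.2 * 1000 = 4200 g/kWh
P = DO_demand / SAE_g = 4127.9 / 4200 = 0.982833 kW

0.982833 kW


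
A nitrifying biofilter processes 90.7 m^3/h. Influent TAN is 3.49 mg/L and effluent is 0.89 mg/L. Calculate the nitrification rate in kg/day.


Concentration drop: TAN_in - TAN_out = 3.49 - 0.89 = 2.6 mg/L
Hourly TAN removed = Q * dTAN = 90.7 m^3/h * 2.6 mg/L = 235.82 g/h  (m^3/h * mg/L = g/h)
Daily TAN removed = 235.82 * 24 = 5659.68 g/day
Convert to kg/day: 5659.68 / 1000 = 5.65968 kg/day

5.65968 kg/day


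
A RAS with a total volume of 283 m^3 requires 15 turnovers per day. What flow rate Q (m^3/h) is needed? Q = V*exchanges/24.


Daily recirculation volume = 283 m^3 * 15 = 4245 m^3/day
Flow rate Q = daily volume / 24 h = 4245 / 24 = 176.875 m^3/h

176.875 m^3/h


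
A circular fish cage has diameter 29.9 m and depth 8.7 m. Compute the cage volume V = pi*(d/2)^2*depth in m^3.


r = d/2 = 29.9/2 = 14.95 m
Base area = pi*r^2 = pi*14.95^2 = 702.15381 m^2
Volume = 702.15381 * 8.7 = 6108.74 m^3

6108.74 m^3


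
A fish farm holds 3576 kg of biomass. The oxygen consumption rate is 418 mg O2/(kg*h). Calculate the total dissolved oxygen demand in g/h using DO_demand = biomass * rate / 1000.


Total O2 consumption (mg/h) = 3576 kg * 418 mg/(kg*h) = 1494768 mg/h
Convert to g/h: 1494768 / 1000 = 1494.768 g/h

1494.768 g/h


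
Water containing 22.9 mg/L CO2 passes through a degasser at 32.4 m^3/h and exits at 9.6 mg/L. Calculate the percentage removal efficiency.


CO2_out / CO2_in = 9.6 / 22.9 = 0.41921397
Fraction remaining = 0.41921397
efficiency = (1 - 0.41921397) * 100 = 58.0786 %

58.0786 %


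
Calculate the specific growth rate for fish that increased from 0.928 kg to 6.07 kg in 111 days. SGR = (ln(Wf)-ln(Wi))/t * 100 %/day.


ln(W_f) = ln(6.07) = 1.8033586
ln(W_i) = ln(0.928) = -0.074723546
ln(W_f) - ln(W_i) = 1.8033586 - -0.074723546 = 1.8780821
SGR = 1.8780821 / 111 * 100 = 1.69197 %/day

1.69197 %/day


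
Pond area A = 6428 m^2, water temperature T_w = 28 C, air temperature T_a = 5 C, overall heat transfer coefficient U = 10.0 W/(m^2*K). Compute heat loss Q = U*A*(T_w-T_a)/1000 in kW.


Temperature difference dT = 28 - 5 = 23 K
Heat loss (W) = U * A * dT = 10.0 * 6428 * 23 = 1478440 W
Convert to kW: 1478440 / 1000 = 1478.44 kW

1478.44 kW


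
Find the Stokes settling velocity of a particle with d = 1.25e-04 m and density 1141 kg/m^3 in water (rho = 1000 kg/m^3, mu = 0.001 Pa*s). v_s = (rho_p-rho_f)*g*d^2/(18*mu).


Density difference: rho_p - rho_f = 1141 - 1000 = 141 kg/m^3
d^2 = (1.25e-04)^2 = 1.5625e-08 m^2
Numerator = (rho_p - rho_f) * g * d^2 = 141 * 9.81 * 1.5625e-08 = 2.1612656e-05
Denominator = 18 * mu = 18 * 0.001 = 0.018
v_s = 2.1612656e-05 / 0.018 = 0.0012007 m/s
Check: Re = rho_f * v_s * d / mu = 1000 * 0.0012007 * 1.25e-04 / 0.001 = 0.15 < 1, so Stokes' law applies.

0.0012007 m/s


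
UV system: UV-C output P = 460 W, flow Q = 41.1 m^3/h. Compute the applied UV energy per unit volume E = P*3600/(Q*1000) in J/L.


Energy delivered per hour = 460 W * 3600 s = 1656000 J/h
Volume treated per hour = 41.1 m^3/h * 1000 = 41100 L/h
dose = 1656000 / 41100 = 40.292 J/L

40.292 J/L


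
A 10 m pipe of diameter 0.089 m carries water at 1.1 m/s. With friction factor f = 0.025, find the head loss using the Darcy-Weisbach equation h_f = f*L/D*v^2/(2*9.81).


v^2 = 1.1^2 = 1.21 m^2/s^2
L/D = 10/0.089 = 112.35955
h_f = f*(L/D)*v^2/(2g) = 0.025 * 112.35955 * 1.21 / 19.62 = 0.173235 m

0.173235 m


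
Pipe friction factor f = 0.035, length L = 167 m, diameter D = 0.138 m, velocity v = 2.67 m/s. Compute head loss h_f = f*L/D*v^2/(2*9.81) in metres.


v^2 = 2.67^2 = 7.1289 m^2/s^2
L/D = 167/0.138 = 1210.1449
h_f = f*(L/D)*v^2/(2g) = 0.035 * 1210.1449 * 7.1289 / 19.62 = 15.3897 m

15.3897 m


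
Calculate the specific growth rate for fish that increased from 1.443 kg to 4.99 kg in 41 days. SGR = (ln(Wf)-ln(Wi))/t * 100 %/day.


ln(W_f) = ln(4.99) = 1.6074359
ln(W_i) = ln(1.443) = 0.36672428
ln(W_f) - ln(W_i) = 1.6074359 - 0.36672428 = 1.2407116
SGR = 1.2407116 / 41 * 100 = 3.02613 %/day

3.02613 %/day


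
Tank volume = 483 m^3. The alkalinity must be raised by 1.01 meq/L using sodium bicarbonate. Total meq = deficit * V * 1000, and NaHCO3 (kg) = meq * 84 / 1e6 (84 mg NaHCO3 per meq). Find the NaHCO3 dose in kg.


Tank volume in L = 483 m^3 * 1000 = 483000 L
Total meq required = 1.01 meq/L * 483000 L = 487830 meq
NaHCO3 mass = 487830 meq * 84 mg/meq / 1e6 = 40.9777 kg

40.9777 kg


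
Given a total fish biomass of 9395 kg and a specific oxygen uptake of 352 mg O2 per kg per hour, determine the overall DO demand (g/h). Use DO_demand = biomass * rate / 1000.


Total O2 consumption (mg/h) = 9395 kg * 352 mg/(kg*h) = 3307040 mg/h
Convert to g/h: 3307040 / 1000 = 3307.04 g/h

3307.04 g/h


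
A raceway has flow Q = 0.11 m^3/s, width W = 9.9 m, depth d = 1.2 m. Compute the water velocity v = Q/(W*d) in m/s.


Cross-sectional area = W * d = 9.9 * 1.2 = 11.88 m^2
Velocity = Q / A = 0.11 / 11.88 = 0.00925926 m/s

0.00925926 m/s


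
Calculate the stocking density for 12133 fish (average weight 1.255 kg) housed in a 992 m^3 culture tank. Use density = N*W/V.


Total biomass = 12133 fish * 1.255 kg = 15226.915 kg
Density = total biomass / volume = 15226.915 / 992 = 15.3497 kg/m^3

15.3497 kg/m^3


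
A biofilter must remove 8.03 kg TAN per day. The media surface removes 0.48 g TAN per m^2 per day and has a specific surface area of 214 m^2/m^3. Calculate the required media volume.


A = 8.03*1000 / 0.48 = 16729.167 m^2
V = 16729.167 / 214 = 78.1737

78.1737 m^3


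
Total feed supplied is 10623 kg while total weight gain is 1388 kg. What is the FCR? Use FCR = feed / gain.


FCR = feed consumed / weight gained
FCR = 10623 kg / 1388 kg = 7.65346

7.65346


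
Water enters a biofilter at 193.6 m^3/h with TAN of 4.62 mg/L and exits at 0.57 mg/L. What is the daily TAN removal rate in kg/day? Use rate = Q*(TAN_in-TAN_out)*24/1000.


Concentration drop: TAN_in - TAN_out = 4.62 - 0.57 = 4.05 mg/L
Hourly TAN removed = Q * dTAN = 193.6 m^3/h * 4.05 mg/L = 784.08 g/h  (m^3/h * mg/L = g/h)
Daily TAN removed = 784.08 * 24 = 18817.92 g/day
Convert to kg/day: 18817.92 / 1000 = 18.81792 kg/day

18.81792 kg/day


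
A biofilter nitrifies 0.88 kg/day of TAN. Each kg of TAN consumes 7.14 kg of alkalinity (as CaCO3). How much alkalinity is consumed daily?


Alkalinity factor: 7.14 kg CaCO3 consumed per kg TAN nitrified
alk = 0.88 kg TAN * 7.14 = 6.2832 kg CaCO3/day

6.2832 kg CaCO3/day


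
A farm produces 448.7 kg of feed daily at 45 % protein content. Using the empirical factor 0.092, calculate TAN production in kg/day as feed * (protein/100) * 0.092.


Protein in feed = 448.7 * 45/100 = 201.915 kg/day
TAN = protein * 0.092 = 201.915 * 0.092 = 18.57618 kg/day

18.57618 kg/day


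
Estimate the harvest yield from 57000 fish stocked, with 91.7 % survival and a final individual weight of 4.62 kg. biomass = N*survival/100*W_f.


Survivors = 57000 * 91.7/100 = 52269 fish
Harvest biomass = survivors * W_f = 52269 * 4.62 = 241482.78 kg

241482.78 kg


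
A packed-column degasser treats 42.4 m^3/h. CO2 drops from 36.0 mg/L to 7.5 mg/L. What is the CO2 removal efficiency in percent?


CO2_out / CO2_in = 7.5 / 36.0 = 0.20833333
Fraction remaining = 0.20833333
efficiency = (1 - 0.20833333) * 100 = 79.1667 %

79.1667 %


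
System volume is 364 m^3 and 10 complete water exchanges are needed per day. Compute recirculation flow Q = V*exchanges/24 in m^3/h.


Daily recirculation volume = 364 m^3 * 10 = 3640 m^3/day
Flow rate Q = daily volume / 24 h = 3640 / 24 = 151.667 m^3/h

151.667 m^3/h


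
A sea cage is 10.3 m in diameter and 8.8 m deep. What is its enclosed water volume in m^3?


r = d/2 = 10.3/2 = 5.15 m
Base area = pi*r^2 = pi*5.15^2 = 83.322891 m^2
Volume = 83.322891 * 8.8 = 733.241 m^3

733.241 m^3


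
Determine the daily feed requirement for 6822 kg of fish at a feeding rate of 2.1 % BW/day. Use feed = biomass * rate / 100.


Feeding rate fraction = 2.1% / 100 = 0.021
Daily feed = 6822 kg * 0.021 = 143.262 kg/day

143.262 kg/day


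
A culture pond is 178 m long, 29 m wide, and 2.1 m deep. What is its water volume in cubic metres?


Base area = L * W = 178 * 29 = 5162 m^2
Volume = area * depth = 5162 * 2.1 = 10840.2 m^3

10840.2 m^3


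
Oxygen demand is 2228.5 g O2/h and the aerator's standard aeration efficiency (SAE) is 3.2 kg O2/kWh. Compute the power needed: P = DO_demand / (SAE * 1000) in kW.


SAE in g O2/kWh = 3.2 * 1000 = 3200 g/kWh
P = DO_demand / SAE_g = 2228.5 / 3200 = 0.696406 kW

0.696406 kW


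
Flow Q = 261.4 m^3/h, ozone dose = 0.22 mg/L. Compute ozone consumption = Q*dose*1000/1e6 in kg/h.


O3 demand (mg/h) = Q * dose * 1000 = 261.4 * 0.22 * 1000 = 57508 mg/h
Convert mg to kg: 57508 / 1e6 = 0.057508 kg/h

0.057508 kg/h


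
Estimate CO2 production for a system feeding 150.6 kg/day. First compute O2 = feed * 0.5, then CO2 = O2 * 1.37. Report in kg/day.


O2 = 150.6 * 0.5 = 75.3
CO2 = 75.3 * 1.37 = 103.161

103.161 kg/day


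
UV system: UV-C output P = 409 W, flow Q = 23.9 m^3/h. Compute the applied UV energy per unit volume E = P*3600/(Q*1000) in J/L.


Energy delivered per hour = 409 W * 3600 s = 1472400 J/h
Volume treated per hour = 23.9 m^3/h * 1000 = 23900 L/h
dose = 1472400 / 23900 = 61.6067 J/L

61.6067 J/L


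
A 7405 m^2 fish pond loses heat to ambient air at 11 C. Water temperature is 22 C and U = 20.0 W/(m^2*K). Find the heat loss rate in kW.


Temperature difference dT = 22 - 11 = 11 K
Heat loss (W) = U * A * dT = 20.0 * 7405 * 11 = 1629100 W
Convert to kW: 1629100 / 1000 = 1629.1 kW

1629.1 kW


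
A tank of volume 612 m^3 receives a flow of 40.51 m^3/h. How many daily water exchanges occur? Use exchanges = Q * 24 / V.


Daily flow volume = 40.51 m^3/h * 24 h = 972.24 m^3/day
Exchanges = daily flow / tank volume = 972.24 / 612 = 1.58863 exchanges/day

1.58863 exchanges/day


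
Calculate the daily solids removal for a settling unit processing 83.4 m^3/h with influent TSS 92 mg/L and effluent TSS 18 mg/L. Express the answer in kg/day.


Concentration drop: TSS_in - TSS_out = 92 - 18 = 74 mg/L
Hourly solids removed = Q * dTSS = 83.4 m^3/h * 74 mg/L = 6171.6 g/h  (m^3/h * mg/L = g/h)
Daily solids removed = 6171.6 * 24 = 148118.4 g/day
Convert g to kg: 148118.4 / 1000 = 148.1184 kg/day

148.1184 kg/day


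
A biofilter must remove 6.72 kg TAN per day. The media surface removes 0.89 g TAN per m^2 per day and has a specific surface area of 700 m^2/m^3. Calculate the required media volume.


A = 6.72*1000 / 0.89 = 7550.5618 m^2
V = 7550.5618 / 700 = 10.7865

10.7865 m^3


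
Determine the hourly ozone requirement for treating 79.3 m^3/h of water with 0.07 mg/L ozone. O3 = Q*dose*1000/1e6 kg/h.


O3 demand (mg/h) = Q * dose * 1000 = 79.3 * 0.07 * 1000 = 5551 mg/h
Convert mg to kg: 5551 / 1e6 = 0.005551 kg/h

0.005551 kg/h


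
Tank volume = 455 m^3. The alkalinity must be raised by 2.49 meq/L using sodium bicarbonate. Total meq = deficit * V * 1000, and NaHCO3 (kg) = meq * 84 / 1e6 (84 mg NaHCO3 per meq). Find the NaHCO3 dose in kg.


Tank volume in L = 455 m^3 * 1000 = 455000 L
Total meq required = 2.49 meq/L * 455000 L = 1132950 meq
NaHCO3 mass = 1132950 meq * 84 mg/meq / 1e6 = 95.1678 kg

95.1678 kg


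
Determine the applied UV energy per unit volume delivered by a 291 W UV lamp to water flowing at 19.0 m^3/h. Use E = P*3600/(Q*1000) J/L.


Energy delivered per hour = 291 W * 3600 s = 1047600 J/h
Volume treated per hour = 19.0 m^3/h * 1000 = 19000 L/h
dose = 1047600 / 19000 = 55.1368 J/L

55.1368 J/L


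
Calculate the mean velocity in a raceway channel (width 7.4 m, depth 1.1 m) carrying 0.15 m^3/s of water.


Cross-sectional area = W * d = 7.4 * 1.1 = 8.14 m^2
Velocity = Q / A = 0.15 / 8.14 = 0.0184275 m/s

0.0184275 m/s


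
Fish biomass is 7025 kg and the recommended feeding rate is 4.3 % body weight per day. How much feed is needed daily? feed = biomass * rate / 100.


Feeding rate fraction = 4.3% / 100 = 0.043
Daily feed = 7025 kg * 0.043 = 302.075 kg/day

302.075 kg/day


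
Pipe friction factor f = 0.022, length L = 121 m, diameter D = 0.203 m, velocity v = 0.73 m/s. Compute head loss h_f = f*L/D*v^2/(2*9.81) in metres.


v^2 = 0.73^2 = 0.5329 m^2/s^2
L/D = 121/0.203 = 596.05911
h_f = f*(L/D)*v^2/(2g) = 0.022 * 596.05911 * 0.5329 / 19.62 = 0.356171 m

0.356171 m


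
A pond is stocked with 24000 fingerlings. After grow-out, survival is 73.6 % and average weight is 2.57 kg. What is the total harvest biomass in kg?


Survivors = 24000 * 73.6/100 = 17664 fish
Harvest biomass = survivors * W_f = 17664 * 2.57 = 45396.48 kg

45396.48 kg


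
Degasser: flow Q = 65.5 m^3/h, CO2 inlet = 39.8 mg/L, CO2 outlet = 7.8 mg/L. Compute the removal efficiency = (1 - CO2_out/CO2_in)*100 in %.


CO2_out / CO2_in = 7.8 / 39.8 = 0.1959799
Fraction remaining = 0.1959799
efficiency = (1 - 0.1959799) * 100 = 80.402 %

80.402 %


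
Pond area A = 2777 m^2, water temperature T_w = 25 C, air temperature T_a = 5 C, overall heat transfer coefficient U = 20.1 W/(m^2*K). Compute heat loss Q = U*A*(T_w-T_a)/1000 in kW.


Temperature difference dT = 25 - 5 = 20 K
Heat loss (W) = U * A * dT = 20.1 * 2777 * 20 = 1116354 W
Convert to kW: 1116354 / 1000 = 1116.354 kW

1116.354 kW


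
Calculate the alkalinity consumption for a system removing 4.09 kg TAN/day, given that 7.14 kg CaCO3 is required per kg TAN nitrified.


Alkalinity factor: 7.14 kg CaCO3 consumed per kg TAN nitrified
alk = 4.09 kg TAN * 7.14 = 29.2026 kg CaCO3/day

29.2026 kg CaCO3/day


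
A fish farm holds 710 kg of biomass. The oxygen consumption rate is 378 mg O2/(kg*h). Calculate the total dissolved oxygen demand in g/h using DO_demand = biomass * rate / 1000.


Total O2 consumption (mg/h) = 710 kg * 378 mg/(kg*h) = 268380 mg/h
Convert to g/h: 268380 / 1000 = 268.38 g/h

268.38 g/h


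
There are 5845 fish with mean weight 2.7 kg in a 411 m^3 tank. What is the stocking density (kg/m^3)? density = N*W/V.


Total biomass = 5845 fish * 2.7 kg = 15781.5 kg
Density = total biomass / volume = 15781.5 / 411 = 38.3978 kg/m^3

38.3978 kg/m^3


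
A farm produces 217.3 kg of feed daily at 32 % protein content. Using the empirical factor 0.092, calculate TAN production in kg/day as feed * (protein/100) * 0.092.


Protein in feed = 217.3 * 32/100 = 69.536 kg/day
TAN = protein * 0.092 = 69.536 * 0.092 = 6.397312 kg/day

6.397312 kg/day


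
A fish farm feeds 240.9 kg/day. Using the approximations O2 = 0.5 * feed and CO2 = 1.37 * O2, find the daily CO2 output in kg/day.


O2 = 240.9 * 0.5 = 120.45
CO2 = 120.45 * 1.37 = 165.0165

165.0165 kg/day


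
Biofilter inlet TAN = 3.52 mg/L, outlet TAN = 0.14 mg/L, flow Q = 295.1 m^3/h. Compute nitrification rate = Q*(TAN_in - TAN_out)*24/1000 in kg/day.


Concentration drop: TAN_in - TAN_out = 3.52 - 0.14 = 3.38 mg/L
Hourly TAN removed = Q * dTAN = 295.1 m^3/h * 3.38 mg/L = 997.438 g/h  (m^3/h * mg/L = g/h)
Daily TAN removed = 997.438 * 24 = 23938.512 g/day
Convert to kg/day: 23938.512 / 1000 = 23.938512 kg/day

23.938512 kg/day


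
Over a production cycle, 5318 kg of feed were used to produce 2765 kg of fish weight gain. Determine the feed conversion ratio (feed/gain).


FCR = feed consumed / weight gained
FCR = 5318 kg / 2765 kg = 1.92333

1.92333


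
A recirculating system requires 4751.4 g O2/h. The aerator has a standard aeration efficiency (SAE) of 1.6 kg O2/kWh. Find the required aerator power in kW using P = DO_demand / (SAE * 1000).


SAE in g O2/kWh = 1.6 * 1000 = 1600 g/kWh
P = DO_demand / SAE_g = 4751.4 / 1600 = 2.96962 kW

2.96962 kW


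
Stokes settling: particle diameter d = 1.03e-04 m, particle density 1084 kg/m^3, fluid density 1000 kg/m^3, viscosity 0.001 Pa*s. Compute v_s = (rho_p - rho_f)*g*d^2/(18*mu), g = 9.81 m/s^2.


Density difference: rho_p - rho_f = 1084 - 1000 = 84 kg/m^3
d^2 = (1.03e-04)^2 = 1.0609e-08 m^2
Numerator = (rho_p - rho_f) * g * d^2 = 84 * 9.81 * 1.0609e-08 = 8.7422404e-06
Denominator = 18 * mu = 18 * 0.001 = 0.018
v_s = 8.7422404e-06 / 0.018 = 4.8568e-04 m/s
Check: Re = rho_f * v_s * d / mu = 1000 * 4.8568e-04 * 1.03e-04 / 0.001 = 0.05 < 1, so Stokes' law applies.

4.8568e-04 m/s


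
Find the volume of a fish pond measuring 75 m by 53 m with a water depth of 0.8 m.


Base area = L * W = 75 * 53 = 3975 m^2
Volume = area * depth = 3975 * 0.8 = 3180 m^3

3180 m^3


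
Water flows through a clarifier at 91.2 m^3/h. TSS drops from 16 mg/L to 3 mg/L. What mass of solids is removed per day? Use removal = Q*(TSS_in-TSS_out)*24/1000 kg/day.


Concentration drop: TSS_in - TSS_out = 16 - 3 = 13 mg/L
Hourly solids removed = Q * dTSS = 91.2 m^3/h * 13 mg/L = 1185.6 g/h  (m^3/h * mg/L = g/h)
Daily solids removed = 1185.6 * 24 = 28454.4 g/day
Convert g to kg: 28454.4 / 1000 = 28.4544 kg/day

28.4544 kg/day


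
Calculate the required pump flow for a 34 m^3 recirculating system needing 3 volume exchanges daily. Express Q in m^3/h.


Daily recirculation volume = 34 m^3 * 3 = 102 m^3/day
Flow rate Q = daily volume / 24 h = 102 / 24 = 4.25 m^3/h

4.25 m^3/h


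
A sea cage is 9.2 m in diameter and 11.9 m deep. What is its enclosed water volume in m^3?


r = d/2 = 9.2/2 = 4.6 m
Base area = pi*r^2 = pi*4.6^2 = 66.476101 m^2
Volume = 66.476101 * 11.9 = 791.066 m^3

791.066 m^3


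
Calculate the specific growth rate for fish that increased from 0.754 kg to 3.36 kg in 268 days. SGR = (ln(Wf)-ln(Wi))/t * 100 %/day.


ln(W_f) = ln(3.36) = 1.211941
ln(W_i) = ln(0.754) = -0.28236291
ln(W_f) - ln(W_i) = 1.211941 - -0.28236291 = 1.4943039
SGR = 1.4943039 / 268 * 100 = 0.557576 %/day

0.557576 %/day


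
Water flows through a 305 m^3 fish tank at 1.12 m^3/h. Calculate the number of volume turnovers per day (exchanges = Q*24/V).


Daily flow volume = 1.12 m^3/h * 24 h = 26.88 m^3/day
Exchanges = daily flow / tank volume = 26.88 / 305 = 0.0881311 exchanges/day

0.0881311 exchanges/day


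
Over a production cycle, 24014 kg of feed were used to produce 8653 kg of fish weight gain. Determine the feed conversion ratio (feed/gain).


FCR = feed consumed / weight gained
FCR = 24014 kg / 8653 kg = 2.77522

2.77522


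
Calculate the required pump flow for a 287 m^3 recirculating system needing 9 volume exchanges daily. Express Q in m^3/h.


Daily recirculation volume = 287 m^3 * 9 = 2583 m^3/day
Flow rate Q = daily volume / 24 h = 2583 / 24 = 107.625 m^3/h

107.625 m^3/h


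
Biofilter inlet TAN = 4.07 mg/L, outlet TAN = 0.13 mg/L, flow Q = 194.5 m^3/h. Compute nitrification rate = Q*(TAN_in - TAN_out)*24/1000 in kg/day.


Concentration drop: TAN_in - TAN_out = 4.07 - 0.13 = 3.94 mg/L
Hourly TAN removed = Q * dTAN = 194.5 m^3/h * 3.94 mg/L = 766.33 g/h  (m^3/h * mg/L = g/h)
Daily TAN removed = 766.33 * 24 = 18391.92 g/day
Convert to kg/day: 18391.92 / 1000 = 18.39192 kg/day

18.39192 kg/day


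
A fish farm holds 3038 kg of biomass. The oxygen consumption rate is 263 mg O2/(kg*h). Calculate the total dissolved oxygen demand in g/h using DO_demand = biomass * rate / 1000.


Total O2 consumption (mg/h) = 3038 kg * 263 mg/(kg*h) = 798994 mg/h
Convert to g/h: 798994 / 1000 = 798.994 g/h

798.994 g/h


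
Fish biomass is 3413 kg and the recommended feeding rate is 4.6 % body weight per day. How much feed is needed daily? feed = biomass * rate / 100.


Feeding rate fraction = 4.6% / 100 = 0.046
Daily feed = 3413 kg * 0.046 = 156.998 kg/day

156.998 kg/day


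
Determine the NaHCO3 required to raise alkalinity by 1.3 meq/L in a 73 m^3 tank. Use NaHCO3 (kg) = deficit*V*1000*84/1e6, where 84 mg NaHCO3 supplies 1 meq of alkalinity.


Tank volume in L = 73 m^3 * 1000 = 73000 L
Total meq required = 1.3 meq/L * 73000 L = 94900 meq
NaHCO3 mass = 94900 meq * 84 mg/meq / 1e6 = 7.9716 kg

7.9716 kg


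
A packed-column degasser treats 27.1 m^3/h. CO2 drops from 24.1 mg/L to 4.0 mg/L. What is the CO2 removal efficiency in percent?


CO2_out / CO2_in = 4.0 / 24.1 = 0.1659751
Fraction remaining = 0.1659751
efficiency = (1 - 0.1659751) * 100 = 83.4025 %

83.4025 %


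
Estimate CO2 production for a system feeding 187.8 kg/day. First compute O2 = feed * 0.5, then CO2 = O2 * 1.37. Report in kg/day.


O2 = 187.8 * 0.5 = 93.9
CO2 = 93.9 * 1.37 = 128.643

128.643 kg/day


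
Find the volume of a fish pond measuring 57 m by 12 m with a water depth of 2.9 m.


Base area = L * W = 57 * 12 = 684 m^2
Volume = area * depth = 684 * 2.9 = 1983.6 m^3

1983.6 m^3


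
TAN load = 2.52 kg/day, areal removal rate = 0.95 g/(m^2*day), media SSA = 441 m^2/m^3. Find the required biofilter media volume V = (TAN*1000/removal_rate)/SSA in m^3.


A = 2.52*1000 / 0.95 = 2652.6316 m^2
V = 2652.6316 / 441 = 6.01504

6.01504 m^3


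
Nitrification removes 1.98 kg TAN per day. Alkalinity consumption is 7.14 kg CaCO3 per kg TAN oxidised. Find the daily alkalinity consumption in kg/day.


Alkalinity factor: 7.14 kg CaCO3 consumed per kg TAN nitrified
alk = 1.98 kg TAN * 7.14 = 14.1372 kg CaCO3/day

14.1372 kg CaCO3/day


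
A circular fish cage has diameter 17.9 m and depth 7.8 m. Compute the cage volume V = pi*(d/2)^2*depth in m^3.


r = d/2 = 17.9/2 = 8.95 m
Base area = pi*r^2 = pi*8.95^2 = 251.64943 m^2
Volume = 251.64943 * 7.8 = 1962.87 m^3

1962.87 m^3


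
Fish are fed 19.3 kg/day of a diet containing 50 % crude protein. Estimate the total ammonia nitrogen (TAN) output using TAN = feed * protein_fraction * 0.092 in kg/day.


Protein in feed = 19.3 * 50/100 = 9.65 kg/day
TAN = protein * 0.092 = 9.65 * 0.092 = 0.8878 kg/day

0.8878 kg/day


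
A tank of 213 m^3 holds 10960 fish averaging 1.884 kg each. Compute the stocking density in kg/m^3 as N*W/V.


Total biomass = 10960 fish * 1.884 kg = 20648.64 kg
Density = total biomass / volume = 20648.64 / 213 = 96.942 kg/m^3

96.942 kg/m^3


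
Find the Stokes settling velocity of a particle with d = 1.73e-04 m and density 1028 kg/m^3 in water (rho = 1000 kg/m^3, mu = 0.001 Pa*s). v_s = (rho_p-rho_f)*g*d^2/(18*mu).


Density difference: rho_p - rho_f = 1028 - 1000 = 28 kg/m^3
d^2 = (1.73e-04)^2 = 2.9929e-08 m^2
Numerator = (rho_p - rho_f) * g * d^2 = 28 * 9.81 * 2.9929e-08 = 8.2208977e-06
Denominator = 18 * mu = 18 * 0.001 = 0.018
v_s = 8.2208977e-06 / 0.018 = 4.56717e-04 m/s
Check: Re = rho_f * v_s * d / mu = 1000 * 4.56717e-04 * 1.73e-04 / 0.001 = 0.079 < 1, so Stokes' law applies.

4.56717e-04 m/s


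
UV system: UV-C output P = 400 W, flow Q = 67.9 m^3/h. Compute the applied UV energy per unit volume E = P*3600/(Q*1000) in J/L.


Energy delivered per hour = 400 W * 3600 s = 1440000 J/h
Volume treated per hour = 67.9 m^3/h * 1000 = 67900 L/h
dose = 1440000 / 67900 = 21.2077 J/L

21.2077 J/L


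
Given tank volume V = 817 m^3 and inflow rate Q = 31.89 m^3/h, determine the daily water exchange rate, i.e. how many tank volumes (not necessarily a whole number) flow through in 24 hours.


Daily flow volume = 31.89 m^3/h * 24 h = 765.36 m^3/day
Exchanges = daily flow / tank volume = 765.36 / 817 = 0.936793 exchanges/day

0.936793 exchanges/day


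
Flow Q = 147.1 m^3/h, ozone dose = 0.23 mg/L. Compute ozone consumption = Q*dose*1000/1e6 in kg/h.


O3 demand (mg/h) = Q * dose * 1000 = 147.1 * 0.23 * 1000 = 33833 mg/h
Convert mg to kg: 33833 / 1e6 = 0.033833 kg/h

0.033833 kg/h


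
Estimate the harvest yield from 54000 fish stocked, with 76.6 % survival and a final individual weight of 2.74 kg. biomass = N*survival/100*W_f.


Survivors = 54000 * 76.6/100 = 41364 fish
Harvest biomass = survivors * W_f = 41364 * 2.74 = 113337.36 kg

113337.36 kg
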